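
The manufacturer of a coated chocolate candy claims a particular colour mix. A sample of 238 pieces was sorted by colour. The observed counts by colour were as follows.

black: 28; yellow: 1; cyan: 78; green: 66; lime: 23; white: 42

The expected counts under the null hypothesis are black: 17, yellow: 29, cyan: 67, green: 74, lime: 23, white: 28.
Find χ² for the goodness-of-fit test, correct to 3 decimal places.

43.823

black: (28 − 17)²/17 = 121/17 = 7.1176
yellow: (1 − 29)²/29 = 784/29 = 27.0345
cyan: (78 − 67)²/67 = 121/67 = 1.8060
green: (66 − 74)²/74 = 64/74 = 0.8649
lime: (23 − 23)²/23 = 0/23 = 0.0000
white: (42 − 28)²/28 = 196/28 = 7.0000
Sum = 43.823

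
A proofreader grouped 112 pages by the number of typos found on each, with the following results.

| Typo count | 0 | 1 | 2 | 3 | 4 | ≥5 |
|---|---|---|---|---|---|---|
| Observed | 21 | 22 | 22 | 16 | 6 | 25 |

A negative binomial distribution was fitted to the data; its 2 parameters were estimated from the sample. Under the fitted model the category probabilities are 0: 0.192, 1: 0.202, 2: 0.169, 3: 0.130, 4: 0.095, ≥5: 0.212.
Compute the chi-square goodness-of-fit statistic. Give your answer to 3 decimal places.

Expected counts E_i = n·p_i: 112×0.192 = 21.504, 112×0.202 = 22.624, 112×0.169 = 18.928, 112×0.130 = 14.56, 112×0.095 = 10.64, 112×0.212 = 23.744.
χ² = (21−21.504)²/21.504 + (22−22.624)²/22.624 + (22−18.928)²/18.928 + (16−14.56)²/14.56 + (6−10.64)²/10.64 + (25−23.744)²/23.744
   = 0.0118 + 0.0172 + 0.4986 + 0.1424 + 2.0235 + 0.0664
Sum = 2.760

2.760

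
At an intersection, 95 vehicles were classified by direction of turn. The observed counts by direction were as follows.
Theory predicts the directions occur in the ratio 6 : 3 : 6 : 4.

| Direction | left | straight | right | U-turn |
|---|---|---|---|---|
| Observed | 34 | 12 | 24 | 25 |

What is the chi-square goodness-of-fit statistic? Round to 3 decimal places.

3.583

Ratio total = 19. Expected counts: 95×6/19 = 30, 95×3/19 = 15, 95×6/19 = 30, 95×4/19 = 20.
cat           O        E   (O−E)²/E
left         34       30     0.5333
straight     12       15     0.6000
right        24       30     1.2000
U-turn       25       20     1.2500
Sum = 3.583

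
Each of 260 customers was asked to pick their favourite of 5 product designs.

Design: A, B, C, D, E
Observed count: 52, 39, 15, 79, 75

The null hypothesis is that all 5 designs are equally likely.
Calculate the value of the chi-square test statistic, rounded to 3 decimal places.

53.769

Under H₀ each category has probability 1/5, so each expected count is 260/5 = 52.
A: (52 − 52)²/52 = 0/52 = 0.0000
B: (39 − 52)²/52 = 169/52 = 3.2500
C: (15 − 52)²/52 = 1369/52 = 26.3269
D: (79 − 52)²/52 = 729/52 = 14.0192
E: (75 − 52)²/52 = 529/52 = 10.1731
Sum = 53.769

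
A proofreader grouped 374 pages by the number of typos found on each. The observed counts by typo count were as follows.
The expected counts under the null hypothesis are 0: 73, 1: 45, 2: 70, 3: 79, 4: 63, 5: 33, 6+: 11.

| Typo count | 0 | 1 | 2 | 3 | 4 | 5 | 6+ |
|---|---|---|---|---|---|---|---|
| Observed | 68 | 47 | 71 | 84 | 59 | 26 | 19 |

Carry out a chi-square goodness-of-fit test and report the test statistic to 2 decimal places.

cat         O        E   (O−E)²/E
0          68       73      0.342
1          47       45      0.089
2          71       70      0.014
3          84       79      0.316
4          59       63      0.254
5          26       33      1.485
6+         19       11      5.818
Sum = 8.32

8.32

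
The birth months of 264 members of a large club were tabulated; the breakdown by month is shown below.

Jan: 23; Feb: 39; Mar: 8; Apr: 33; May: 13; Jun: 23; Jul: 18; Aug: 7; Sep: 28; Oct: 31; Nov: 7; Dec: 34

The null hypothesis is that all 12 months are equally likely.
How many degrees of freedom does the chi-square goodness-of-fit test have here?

11

There are k = 12 categories and no parameters were estimated from the data, so df = 12 − 1 = 11.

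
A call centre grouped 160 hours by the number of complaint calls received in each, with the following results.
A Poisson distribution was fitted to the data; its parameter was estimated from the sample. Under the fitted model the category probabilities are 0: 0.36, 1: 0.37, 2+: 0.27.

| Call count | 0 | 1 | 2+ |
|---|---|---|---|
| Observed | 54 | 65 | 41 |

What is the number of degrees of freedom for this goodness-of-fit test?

There are k = 3 categories and 1 parameter estimated from the data, so df = 3 − 1 − 1 = 1.

1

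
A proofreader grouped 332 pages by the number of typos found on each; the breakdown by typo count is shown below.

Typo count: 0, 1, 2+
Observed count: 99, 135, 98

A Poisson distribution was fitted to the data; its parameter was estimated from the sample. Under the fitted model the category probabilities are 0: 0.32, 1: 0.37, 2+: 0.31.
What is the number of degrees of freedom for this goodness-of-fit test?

There are k = 3 categories and 1 parameter estimated from the data, so df = 3 − 1 − 1 = 1.

1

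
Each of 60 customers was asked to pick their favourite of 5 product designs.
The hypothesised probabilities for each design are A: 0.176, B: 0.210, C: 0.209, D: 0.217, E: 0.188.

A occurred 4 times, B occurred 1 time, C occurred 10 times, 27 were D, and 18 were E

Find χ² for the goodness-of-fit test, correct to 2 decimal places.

34.28

Expected counts E_i = n·p_i: 60×0.176 = 10.56, 60×0.210 = 12.6, 60×0.209 = 12.54, 60×0.217 = 13.02, 60×0.188 = 11.28.
χ² = (4−10.56)²/10.56 + (1−12.6)²/12.6 + (10−12.54)²/12.54 + (27−13.02)²/13.02 + (18−11.28)²/11.28
   = 4.075 + 10.679 + 0.514 + 15.011 + 4.003
Sum = 34.28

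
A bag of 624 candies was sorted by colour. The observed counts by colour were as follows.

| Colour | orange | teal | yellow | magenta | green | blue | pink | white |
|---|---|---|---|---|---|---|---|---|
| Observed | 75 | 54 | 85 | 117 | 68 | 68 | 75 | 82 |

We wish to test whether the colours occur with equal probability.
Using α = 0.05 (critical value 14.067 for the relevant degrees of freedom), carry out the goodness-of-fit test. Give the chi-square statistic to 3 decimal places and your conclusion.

30.513; reject

Expected count for each of the 8 categories: 624/8 = 78.
orange: (75 − 78)²/78 = 9/78 = 0.1154
teal: (54 − 78)²/78 = 576/78 = 7.3846
yellow: (85 − 78)²/78 = 49/78 = 0.6282
magenta: (117 − 78)²/78 = 1521/78 = 19.5000
green: (68 − 78)²/78 = 100/78 = 1.2821
blue: (68 − 78)²/78 = 100/78 = 1.2821
pink: (75 − 78)²/78 = 9/78 = 0.1154
white: (82 − 78)²/78 = 16/78 = 0.2051
Sum = 30.513
df = 7. Since 30.513 > 14.067, we reject H₀.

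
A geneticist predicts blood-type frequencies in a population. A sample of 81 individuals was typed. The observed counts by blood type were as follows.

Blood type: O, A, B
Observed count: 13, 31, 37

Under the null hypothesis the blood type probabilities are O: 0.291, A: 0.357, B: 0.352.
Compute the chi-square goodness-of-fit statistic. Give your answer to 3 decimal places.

7.418

Expected counts E_i = n·p_i: 81×0.291 = 23.571, 81×0.357 = 28.917, 81×0.352 = 28.512.
χ² = (13−23.571)²/23.571 + (31−28.917)²/28.917 + (37−28.512)²/28.512
   = 4.7408 + 0.1500 + 2.5269
Sum = 7.418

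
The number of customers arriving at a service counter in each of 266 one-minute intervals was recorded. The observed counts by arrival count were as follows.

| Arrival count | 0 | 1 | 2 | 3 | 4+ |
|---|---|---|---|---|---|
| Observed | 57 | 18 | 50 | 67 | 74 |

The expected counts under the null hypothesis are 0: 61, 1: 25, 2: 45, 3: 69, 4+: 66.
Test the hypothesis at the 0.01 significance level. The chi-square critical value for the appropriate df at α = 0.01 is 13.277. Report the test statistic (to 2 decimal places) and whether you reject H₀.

0: (57 − 61)²/61 = 16/61 = 0.262
1: (18 − 25)²/25 = 49/25 = 1.960
2: (50 − 45)²/45 = 25/45 = 0.556
3: (67 − 69)²/69 = 4/69 = 0.058
4+: (74 − 66)²/66 = 64/66 = 0.970
Sum = 3.81
df = 4. Since 3.81 < 13.277, we do not reject H₀.

3.81; do not reject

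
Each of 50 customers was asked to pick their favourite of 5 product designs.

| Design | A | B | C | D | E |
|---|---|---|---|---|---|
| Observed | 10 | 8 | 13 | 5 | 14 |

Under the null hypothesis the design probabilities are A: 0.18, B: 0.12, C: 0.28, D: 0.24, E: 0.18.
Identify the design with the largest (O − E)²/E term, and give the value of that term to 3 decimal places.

Expected counts E_i = n·p_i: 50×0.18 = 9, 50×0.12 = 6, 50×0.28 = 14, 50×0.24 = 12, 50×0.18 = 9.
cat         O        E   (O−E)²/E
A          10        9     0.1111
B           8        6     0.6667
C          13       14     0.0714
D           5       12     4.0833
E          14        9     2.7778
The largest term is for D: 4.083.

D, 4.083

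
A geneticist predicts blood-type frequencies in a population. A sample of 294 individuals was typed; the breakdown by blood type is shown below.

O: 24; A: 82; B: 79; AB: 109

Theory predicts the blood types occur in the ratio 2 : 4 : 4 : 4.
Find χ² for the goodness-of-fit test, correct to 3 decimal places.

Ratio total = 14. Expected counts: 294×2/14 = 42, 294×4/14 = 84, 294×4/14 = 84, 294×4/14 = 84.
cat         O        E   (O−E)²/E
O          24       42     7.7143
A          82       84     0.0476
B          79       84     0.2976
AB        109       84     7.4405
Sum = 15.500

15.500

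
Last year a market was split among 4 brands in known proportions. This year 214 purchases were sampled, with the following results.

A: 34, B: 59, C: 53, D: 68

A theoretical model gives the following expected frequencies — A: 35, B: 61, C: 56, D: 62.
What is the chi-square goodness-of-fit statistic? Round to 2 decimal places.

A: (34 − 35)²/35 = 1/35 = 0.029
B: (59 − 61)²/61 = 4/61 = 0.066
C: (53 − 56)²/56 = 9/56 = 0.161
D: (68 − 62)²/62 = 36/62 = 0.581
Sum = 0.84

0.84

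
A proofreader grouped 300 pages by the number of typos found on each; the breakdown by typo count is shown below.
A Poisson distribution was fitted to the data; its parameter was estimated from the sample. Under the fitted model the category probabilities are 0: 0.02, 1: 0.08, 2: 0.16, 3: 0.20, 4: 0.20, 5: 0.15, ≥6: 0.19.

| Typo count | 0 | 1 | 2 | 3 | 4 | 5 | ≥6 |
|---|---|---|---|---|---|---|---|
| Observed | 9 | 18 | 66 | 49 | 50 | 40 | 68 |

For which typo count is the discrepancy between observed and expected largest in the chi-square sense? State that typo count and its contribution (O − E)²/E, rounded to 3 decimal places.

2, 6.750

Expected counts E_i = n·p_i: 300×0.02 = 6, 300×0.08 = 24, 300×0.16 = 48, 300×0.20 = 60, 300×0.20 = 60, 300×0.15 = 45, 300×0.19 = 57.
cat         O        E   (O−E)²/E
0           9        6     1.5000
1          18       24     1.5000
2          66       48     6.7500
3          49       60     2.0167
4          50       60     1.6667
5          40       45     0.5556
≥6         68       57     2.1228
The largest term is for 2: 6.750.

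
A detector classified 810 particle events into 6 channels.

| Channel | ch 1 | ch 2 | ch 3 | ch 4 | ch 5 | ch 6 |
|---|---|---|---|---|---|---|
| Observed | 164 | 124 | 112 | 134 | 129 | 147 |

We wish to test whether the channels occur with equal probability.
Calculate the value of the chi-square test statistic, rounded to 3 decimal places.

12.385

Expected count for each of the 6 categories: 810/6 = 135.
ch 1: (164 − 135)²/135 = 841/135 = 6.2296
ch 2: (124 − 135)²/135 = 121/135 = 0.8963
ch 3: (112 − 135)²/135 = 529/135 = 3.9185
ch 4: (134 − 135)²/135 = 1/135 = 0.0074
ch 5: (129 − 135)²/135 = 36/135 = 0.2667
ch 6: (147 − 135)²/135 = 144/135 = 1.0667
Sum = 12.385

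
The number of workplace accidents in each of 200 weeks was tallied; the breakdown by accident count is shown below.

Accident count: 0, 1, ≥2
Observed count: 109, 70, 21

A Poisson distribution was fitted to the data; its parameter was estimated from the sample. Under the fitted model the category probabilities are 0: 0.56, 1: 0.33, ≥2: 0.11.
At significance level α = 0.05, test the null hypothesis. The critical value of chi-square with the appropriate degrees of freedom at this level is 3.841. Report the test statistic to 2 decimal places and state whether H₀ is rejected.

Expected counts E_i = n·p_i: 200×0.56 = 112, 200×0.33 = 66, 200×0.11 = 22.
χ² = (109−112)²/112 + (70−66)²/66 + (21−22)²/22
   = 0.080 + 0.242 + 0.045
Sum = 0.37
df = 1. Since 0.37 < 3.841, we do not reject H₀.

0.37; do not reject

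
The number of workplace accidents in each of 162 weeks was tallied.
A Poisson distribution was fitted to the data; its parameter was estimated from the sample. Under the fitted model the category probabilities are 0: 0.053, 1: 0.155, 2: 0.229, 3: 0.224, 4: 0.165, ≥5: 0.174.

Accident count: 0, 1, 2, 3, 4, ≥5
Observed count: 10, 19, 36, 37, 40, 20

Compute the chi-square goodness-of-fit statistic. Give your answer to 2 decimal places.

Expected counts E_i = n·p_i: 162×0.053 = 8.586, 162×0.155 = 25.11, 162×0.229 = 37.098, 162×0.224 = 36.288, 162×0.165 = 26.73, 162×0.174 = 28.188.
χ² = (10−8.586)²/8.586 + (19−25.11)²/25.11 + (36−37.098)²/37.098 + (37−36.288)²/36.288 + (40−26.73)²/26.73 + (20−28.188)²/28.188
   = 0.233 + 1.487 + 0.032 + 0.014 + 6.588 + 2.378
Sum = 10.73

10.73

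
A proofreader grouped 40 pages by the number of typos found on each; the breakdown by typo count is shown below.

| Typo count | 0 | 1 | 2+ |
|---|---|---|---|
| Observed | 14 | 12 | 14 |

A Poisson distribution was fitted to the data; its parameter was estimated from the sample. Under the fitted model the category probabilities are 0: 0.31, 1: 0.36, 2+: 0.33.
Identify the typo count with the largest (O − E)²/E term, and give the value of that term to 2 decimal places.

1, 0.40

Expected counts E_i = n·p_i: 40×0.31 = 12.4, 40×0.36 = 14.4, 40×0.33 = 13.2.
χ² = (14−12.4)²/12.4 + (12−14.4)²/14.4 + (14−13.2)²/13.2
   = 0.206 + 0.400 + 0.048
The largest term is for 1: 0.40.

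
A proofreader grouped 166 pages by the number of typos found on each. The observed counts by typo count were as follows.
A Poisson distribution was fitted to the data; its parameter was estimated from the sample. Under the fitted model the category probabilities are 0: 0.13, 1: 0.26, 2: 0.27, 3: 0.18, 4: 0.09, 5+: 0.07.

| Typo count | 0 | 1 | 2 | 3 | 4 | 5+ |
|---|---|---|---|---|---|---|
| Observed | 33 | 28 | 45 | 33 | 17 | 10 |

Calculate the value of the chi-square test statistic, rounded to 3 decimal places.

Expected counts E_i = n·p_i: 166×0.13 = 21.58, 166×0.26 = 43.16, 166×0.27 = 44.82, 166×0.18 = 29.88, 166×0.09 = 14.94, 166×0.07 = 11.62.
0: (33 − 21.58)²/21.58 = 130.4164/21.58 = 6.0434
1: (28 − 43.16)²/43.16 = 229.8256/43.16 = 5.3250
2: (45 − 44.82)²/44.82 = 0.0324/44.82 = 0.0007
3: (33 − 29.88)²/29.88 = 9.7344/29.88 = 0.3258
4: (17 − 14.94)²/14.94 = 4.2436/14.94 = 0.2840
5+: (10 − 11.62)²/11.62 = 2.6244/11.62 = 0.2259
Sum = 12.205

12.205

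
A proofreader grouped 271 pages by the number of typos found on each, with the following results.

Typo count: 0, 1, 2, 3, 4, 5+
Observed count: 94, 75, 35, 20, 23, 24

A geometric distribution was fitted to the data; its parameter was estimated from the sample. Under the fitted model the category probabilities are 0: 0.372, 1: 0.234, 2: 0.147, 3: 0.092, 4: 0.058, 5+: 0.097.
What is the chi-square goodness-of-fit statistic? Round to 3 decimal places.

Expected counts E_i = n·p_i: 271×0.372 = 100.812, 271×0.234 = 63.414, 271×0.147 = 39.837, 271×0.092 = 24.932, 271×0.058 = 15.718, 271×0.097 = 26.287.
0: (94 − 100.812)²/100.812 = 46.403344/100.812 = 0.4603
1: (75 − 63.414)²/63.414 = 134.235396/63.414 = 2.1168
2: (35 − 39.837)²/39.837 = 23.396569/39.837 = 0.5873
3: (20 − 24.932)²/24.932 = 24.324624/24.932 = 0.9756
4: (23 − 15.718)²/15.718 = 53.027524/15.718 = 3.3737
5+: (24 − 26.287)²/26.287 = 5.230369/26.287 = 0.1990
Sum = 7.713

7.713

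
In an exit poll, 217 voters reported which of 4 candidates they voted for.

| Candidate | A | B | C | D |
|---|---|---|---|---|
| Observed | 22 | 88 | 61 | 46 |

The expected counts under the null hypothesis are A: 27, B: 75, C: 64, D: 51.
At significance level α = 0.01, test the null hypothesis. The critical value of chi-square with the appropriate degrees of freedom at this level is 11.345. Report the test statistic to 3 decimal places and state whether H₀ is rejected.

χ² = (22−27)²/27 + (88−75)²/75 + (61−64)²/64 + (46−51)²/51
   = 0.9259 + 2.2533 + 0.1406 + 0.4902
Sum = 3.810
df = 3. Since 3.810 < 11.345, we do not reject H₀.

3.810; do not reject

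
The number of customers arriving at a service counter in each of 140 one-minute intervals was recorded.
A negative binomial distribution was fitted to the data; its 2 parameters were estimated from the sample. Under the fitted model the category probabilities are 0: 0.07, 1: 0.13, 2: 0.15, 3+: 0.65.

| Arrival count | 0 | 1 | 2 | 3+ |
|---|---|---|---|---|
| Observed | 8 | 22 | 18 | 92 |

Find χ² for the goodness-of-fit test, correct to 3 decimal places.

1.564

Expected counts E_i = n·p_i: 140×0.07 = 9.8, 140×0.13 = 18.2, 140×0.15 = 21, 140×0.65 = 91.
0: (8 − 9.8)²/9.8 = 3.24/9.8 = 0.3306
1: (22 − 18.2)²/18.2 = 14.44/18.2 = 0.7934
2: (18 − 21)²/21 = 9/21 = 0.4286
3+: (92 − 91)²/91 = 1/91 = 0.0110
Sum = 1.564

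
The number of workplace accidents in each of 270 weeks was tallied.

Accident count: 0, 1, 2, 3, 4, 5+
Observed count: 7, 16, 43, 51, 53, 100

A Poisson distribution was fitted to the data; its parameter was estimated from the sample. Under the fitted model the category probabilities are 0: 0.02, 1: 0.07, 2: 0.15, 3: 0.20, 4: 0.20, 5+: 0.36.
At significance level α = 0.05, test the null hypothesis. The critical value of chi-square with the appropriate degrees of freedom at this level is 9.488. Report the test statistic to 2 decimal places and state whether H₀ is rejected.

1.34; do not reject

Expected counts E_i = n·p_i: 270×0.02 = 5.4, 270×0.07 = 18.9, 270×0.15 = 40.5, 270×0.20 = 54, 270×0.20 = 54, 270×0.36 = 97.2.
χ² = (7−5.4)²/5.4 + (16−18.9)²/18.9 + (43−40.5)²/40.5 + (51−54)²/54 + (53−54)²/54 + (100−97.2)²/97.2
   = 0.474 + 0.445 + 0.154 + 0.167 + 0.019 + 0.081
Sum = 1.34
df = 4. Since 1.34 < 9.488, we do not reject H₀.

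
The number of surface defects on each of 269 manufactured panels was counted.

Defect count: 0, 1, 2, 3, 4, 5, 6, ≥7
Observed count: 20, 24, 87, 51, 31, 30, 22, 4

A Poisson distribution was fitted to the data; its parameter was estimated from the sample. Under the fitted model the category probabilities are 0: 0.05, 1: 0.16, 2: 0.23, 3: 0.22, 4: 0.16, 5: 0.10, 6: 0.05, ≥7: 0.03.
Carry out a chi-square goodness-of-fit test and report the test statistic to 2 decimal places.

34.16

Expected counts E_i = n·p_i: 269×0.05 = 13.45, 269×0.16 = 43.04, 269×0.23 = 61.87, 269×0.22 = 59.18, 269×0.16 = 43.04, 269×0.10 = 26.9, 269×0.05 = 13.45, 269×0.03 = 8.07.
0: (20 − 13.45)²/13.45 = 42.9025/13.45 = 3.190
1: (24 − 43.04)²/43.04 = 362.5216/43.04 = 8.423
2: (87 − 61.87)²/61.87 = 631.5169/61.87 = 10.207
3: (51 − 59.18)²/59.18 = 66.9124/59.18 = 1.131
4: (31 − 43.04)²/43.04 = 144.9616/43.04 = 3.368
5: (30 − 26.9)²/26.9 = 9.61/26.9 = 0.357
6: (22 − 13.45)²/13.45 = 73.1025/13.45 = 5.435
≥7: (4 − 8.07)²/8.07 = 16.5649/8.07 = 2.053
Sum = 34.16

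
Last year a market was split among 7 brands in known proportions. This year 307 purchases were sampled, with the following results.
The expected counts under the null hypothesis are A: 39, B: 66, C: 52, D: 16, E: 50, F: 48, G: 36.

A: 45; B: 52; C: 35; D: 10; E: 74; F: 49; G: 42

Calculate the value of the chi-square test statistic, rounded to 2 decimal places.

χ² = (45−39)²/39 + (52−66)²/66 + (35−52)²/52 + (10−16)²/16 + (74−50)²/50 + (49−48)²/48 + (42−36)²/36
   = 0.923 + 2.970 + 5.558 + 2.250 + 11.520 + 0.021 + 1.000
Sum = 24.24

24.24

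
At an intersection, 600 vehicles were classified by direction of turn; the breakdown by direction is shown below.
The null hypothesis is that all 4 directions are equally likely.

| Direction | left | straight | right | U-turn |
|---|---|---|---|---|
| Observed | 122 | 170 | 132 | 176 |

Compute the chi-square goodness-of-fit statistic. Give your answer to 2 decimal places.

14.56

Under H₀ each category has probability 1/4, so each expected count is 600/4 = 150.
χ² = (122−150)²/150 + (170−150)²/150 + (132−150)²/150 + (176−150)²/150
   = 5.227 + 2.667 + 2.160 + 4.507
Sum = 14.56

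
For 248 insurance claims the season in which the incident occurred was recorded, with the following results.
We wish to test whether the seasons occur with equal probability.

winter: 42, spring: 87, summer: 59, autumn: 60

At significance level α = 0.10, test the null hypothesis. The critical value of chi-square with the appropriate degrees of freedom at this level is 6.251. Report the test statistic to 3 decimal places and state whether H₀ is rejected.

16.742; reject

Under H₀ each category has probability 1/4, so each expected count is 248/4 = 62.
winter: (42 − 62)²/62 = 400/62 = 6.4516
spring: (87 − 62)²/62 = 625/62 = 10.0806
summer: (59 − 62)²/62 = 9/62 = 0.1452
autumn: (60 − 62)²/62 = 4/62 = 0.0645
Sum = 16.742
df = 3. Since 16.742 > 6.251, we reject H₀.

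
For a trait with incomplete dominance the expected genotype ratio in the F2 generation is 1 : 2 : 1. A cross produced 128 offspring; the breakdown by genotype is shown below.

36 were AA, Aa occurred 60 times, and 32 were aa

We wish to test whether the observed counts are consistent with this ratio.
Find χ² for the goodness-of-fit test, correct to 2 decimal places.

Ratio total = 4. Expected counts: 128×1/4 = 32, 128×2/4 = 64, 128×1/4 = 32.
χ² = (36−32)²/32 + (60−64)²/64 + (32−32)²/32
   = 0.500 + 0.250 + 0.000
Sum = 0.75

0.75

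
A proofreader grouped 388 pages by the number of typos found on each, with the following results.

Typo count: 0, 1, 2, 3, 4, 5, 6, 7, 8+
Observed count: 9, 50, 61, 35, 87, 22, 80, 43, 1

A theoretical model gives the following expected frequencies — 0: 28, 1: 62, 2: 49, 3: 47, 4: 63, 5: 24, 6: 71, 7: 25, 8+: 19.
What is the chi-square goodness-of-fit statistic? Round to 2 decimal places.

61.68

cat         O        E   (O−E)²/E
0           9       28     12.893
1          50       62      2.323
2          61       49      2.939
3          35       47      3.064
4          87       63      9.143
5          22       24      0.167
6          80       71      1.141
7          43       25     12.960
8+          1       19     17.053
Sum = 61.68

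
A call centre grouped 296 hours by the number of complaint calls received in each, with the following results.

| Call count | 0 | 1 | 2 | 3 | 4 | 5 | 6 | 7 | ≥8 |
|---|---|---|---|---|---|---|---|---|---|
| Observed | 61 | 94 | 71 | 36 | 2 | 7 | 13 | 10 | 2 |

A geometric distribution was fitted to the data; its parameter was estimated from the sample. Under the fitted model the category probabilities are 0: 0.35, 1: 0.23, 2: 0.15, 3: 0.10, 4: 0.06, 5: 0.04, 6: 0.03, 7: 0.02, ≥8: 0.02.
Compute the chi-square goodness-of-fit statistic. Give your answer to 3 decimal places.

67.988

Expected counts E_i = n·p_i: 296×0.35 = 103.6, 296×0.23 = 68.08, 296×0.15 = 44.4, 296×0.10 = 29.6, 296×0.06 = 17.76, 296×0.04 = 11.84, 296×0.03 = 8.88, 296×0.02 = 5.92, 296×0.02 = 5.92.
cat         O        E   (O−E)²/E
0          61    103.6    17.5170
1          94    68.08     9.8685
2          71     44.4    15.9360
3          36     29.6     1.3838
4           2    17.76    13.9852
5           7    11.84     1.9785
6          13     8.88     1.9115
7          10     5.92     2.8119
≥8          2     5.92     2.5957
Sum = 67.988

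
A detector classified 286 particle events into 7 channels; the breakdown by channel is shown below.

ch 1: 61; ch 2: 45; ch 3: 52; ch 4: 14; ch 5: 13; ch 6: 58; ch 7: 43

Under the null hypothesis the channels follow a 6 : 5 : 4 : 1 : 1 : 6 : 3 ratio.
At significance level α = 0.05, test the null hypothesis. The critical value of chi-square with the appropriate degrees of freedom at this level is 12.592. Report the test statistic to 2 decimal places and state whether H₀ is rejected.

Ratio total = 26. Expected counts: 286×6/26 = 66, 286×5/26 = 55, 286×4/26 = 44, 286×1/26 = 11, 286×1/26 = 11, 286×6/26 = 66, 286×3/26 = 33.
cat         O        E   (O−E)²/E
ch 1       61       66      0.379
ch 2       45       55      1.818
ch 3       52       44      1.455
ch 4       14       11      0.818
ch 5       13       11      0.364
ch 6       58       66      0.970
ch 7       43       33      3.030
Sum = 8.83
df = 6. Since 8.83 < 12.592, we do not reject H₀.

8.83; do not reject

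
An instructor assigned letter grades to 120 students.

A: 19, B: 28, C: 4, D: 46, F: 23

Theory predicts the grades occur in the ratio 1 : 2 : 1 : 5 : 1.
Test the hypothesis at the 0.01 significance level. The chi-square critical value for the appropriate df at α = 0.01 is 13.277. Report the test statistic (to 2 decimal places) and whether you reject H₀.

Ratio total = 10. Expected counts: 120×1/10 = 12, 120×2/10 = 24, 120×1/10 = 12, 120×5/10 = 60, 120×1/10 = 12.
χ² = (19−12)²/12 + (28−24)²/24 + (4−12)²/12 + (46−60)²/60 + (23−12)²/12
   = 4.083 + 0.667 + 5.333 + 3.267 + 10.083
Sum = 23.43
df = 4. Since 23.43 > 13.277, we reject H₀.

23.43; reject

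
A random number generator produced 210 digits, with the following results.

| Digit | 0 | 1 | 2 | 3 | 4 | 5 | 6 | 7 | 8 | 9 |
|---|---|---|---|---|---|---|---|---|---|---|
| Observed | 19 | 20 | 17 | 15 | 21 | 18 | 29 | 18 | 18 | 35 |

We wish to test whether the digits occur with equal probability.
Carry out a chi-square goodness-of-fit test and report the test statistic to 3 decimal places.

16.381

Under H₀ each category has probability 1/10, so each expected count is 210/10 = 21.
cat         O        E   (O−E)²/E
0          19       21     0.1905
1          20       21     0.0476
2          17       21     0.7619
3          15       21     1.7143
4          21       21     0.0000
5          18       21     0.4286
6          29       21     3.0476
7          18       21     0.4286
8          18       21     0.4286
9          35       21     9.3333
Sum = 16.381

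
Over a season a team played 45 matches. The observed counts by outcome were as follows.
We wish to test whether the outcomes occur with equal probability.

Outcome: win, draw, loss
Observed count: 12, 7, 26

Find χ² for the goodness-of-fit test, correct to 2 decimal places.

12.93

Under H₀ each category has probability 1/3, so each expected count is 45/3 = 15.
win: (12 − 15)²/15 = 9/15 = 0.600
draw: (7 − 15)²/15 = 64/15 = 4.267
loss: (26 − 15)²/15 = 121/15 = 8.067
Sum = 12.93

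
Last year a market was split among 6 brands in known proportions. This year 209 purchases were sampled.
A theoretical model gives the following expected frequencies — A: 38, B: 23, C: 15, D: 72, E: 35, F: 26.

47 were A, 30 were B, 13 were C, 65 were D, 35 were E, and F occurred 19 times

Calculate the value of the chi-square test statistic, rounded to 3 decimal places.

7.094

cat         O        E   (O−E)²/E
A          47       38     2.1316
B          30       23     2.1304
C          13       15     0.2667
D          65       72     0.6806
E          35       35     0.0000
F          19       26     1.8846
Sum = 7.094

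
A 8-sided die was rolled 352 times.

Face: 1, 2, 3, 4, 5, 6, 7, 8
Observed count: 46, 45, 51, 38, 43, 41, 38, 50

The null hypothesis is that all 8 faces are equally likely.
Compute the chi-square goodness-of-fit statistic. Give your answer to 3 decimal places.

Under H₀ each category has probability 1/8, so each expected count is 352/8 = 44.
1: (46 − 44)²/44 = 4/44 = 0.0909
2: (45 − 44)²/44 = 1/44 = 0.0227
3: (51 − 44)²/44 = 49/44 = 1.1136
4: (38 − 44)²/44 = 36/44 = 0.8182
5: (43 − 44)²/44 = 1/44 = 0.0227
6: (41 − 44)²/44 = 9/44 = 0.2045
7: (38 − 44)²/44 = 36/44 = 0.8182
8: (50 − 44)²/44 = 36/44 = 0.8182
Sum = 3.909

3.909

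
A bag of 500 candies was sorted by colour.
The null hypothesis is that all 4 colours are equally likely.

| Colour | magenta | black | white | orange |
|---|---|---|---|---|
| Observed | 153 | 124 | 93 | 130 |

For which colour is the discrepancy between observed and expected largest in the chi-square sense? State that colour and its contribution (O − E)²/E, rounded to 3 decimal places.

white, 8.192

Under H₀ each category has probability 1/4, so each expected count is 500/4 = 125.
magenta: (153 − 125)²/125 = 784/125 = 6.2720
black: (124 − 125)²/125 = 1/125 = 0.0080
white: (93 − 125)²/125 = 1024/125 = 8.1920
orange: (130 − 125)²/125 = 25/125 = 0.2000
The largest term is for white: 8.192.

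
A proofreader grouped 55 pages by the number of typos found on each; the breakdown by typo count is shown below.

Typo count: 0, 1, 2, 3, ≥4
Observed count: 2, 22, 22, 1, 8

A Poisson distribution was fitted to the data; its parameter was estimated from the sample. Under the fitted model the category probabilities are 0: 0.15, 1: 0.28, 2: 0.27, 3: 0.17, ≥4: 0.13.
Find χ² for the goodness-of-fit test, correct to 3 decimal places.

Expected counts E_i = n·p_i: 55×0.15 = 8.25, 55×0.28 = 15.4, 55×0.27 = 14.85, 55×0.17 = 9.35, 55×0.13 = 7.15.
χ² = (2−8.25)²/8.25 + (22−15.4)²/15.4 + (22−14.85)²/14.85 + (1−9.35)²/9.35 + (8−7.15)²/7.15
   = 4.7348 + 2.8286 + 3.4426 + 7.4570 + 0.1010
Sum = 18.564

18.564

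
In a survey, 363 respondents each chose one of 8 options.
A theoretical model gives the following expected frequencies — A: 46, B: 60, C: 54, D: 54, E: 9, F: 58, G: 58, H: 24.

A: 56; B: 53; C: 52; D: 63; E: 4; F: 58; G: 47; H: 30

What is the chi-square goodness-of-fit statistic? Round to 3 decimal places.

χ² = (56−46)²/46 + (53−60)²/60 + (52−54)²/54 + (63−54)²/54 + (4−9)²/9 + (58−58)²/58 + (47−58)²/58 + (30−24)²/24
   = 2.1739 + 0.8167 + 0.0741 + 1.5000 + 2.7778 + 0.0000 + 2.0862 + 1.5000
Sum = 10.929

10.929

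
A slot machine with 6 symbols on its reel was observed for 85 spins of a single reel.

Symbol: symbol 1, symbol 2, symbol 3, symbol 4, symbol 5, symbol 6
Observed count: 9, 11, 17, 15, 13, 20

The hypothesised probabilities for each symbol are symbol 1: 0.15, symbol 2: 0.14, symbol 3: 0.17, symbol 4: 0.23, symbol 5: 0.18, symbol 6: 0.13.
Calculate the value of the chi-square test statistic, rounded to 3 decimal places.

Expected counts E_i = n·p_i: 85×0.15 = 12.75, 85×0.14 = 11.9, 85×0.17 = 14.45, 85×0.23 = 19.55, 85×0.18 = 15.3, 85×0.13 = 11.05.
symbol 1: (9 − 12.75)²/12.75 = 14.0625/12.75 = 1.1029
symbol 2: (11 − 11.9)²/11.9 = 0.81/11.9 = 0.0681
symbol 3: (17 − 14.45)²/14.45 = 6.5025/14.45 = 0.4500
symbol 4: (15 − 19.55)²/19.55 = 20.7025/19.55 = 1.0590
symbol 5: (13 − 15.3)²/15.3 = 5.29/15.3 = 0.3458
symbol 6: (20 − 11.05)²/11.05 = 80.1025/11.05 = 7.2491
Sum = 10.275

10.275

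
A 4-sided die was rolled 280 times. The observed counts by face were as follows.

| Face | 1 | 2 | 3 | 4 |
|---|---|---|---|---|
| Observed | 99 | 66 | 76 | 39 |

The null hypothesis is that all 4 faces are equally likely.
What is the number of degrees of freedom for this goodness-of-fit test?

There are k = 4 categories and no parameters were estimated from the data, so df = 4 − 1 = 3.

3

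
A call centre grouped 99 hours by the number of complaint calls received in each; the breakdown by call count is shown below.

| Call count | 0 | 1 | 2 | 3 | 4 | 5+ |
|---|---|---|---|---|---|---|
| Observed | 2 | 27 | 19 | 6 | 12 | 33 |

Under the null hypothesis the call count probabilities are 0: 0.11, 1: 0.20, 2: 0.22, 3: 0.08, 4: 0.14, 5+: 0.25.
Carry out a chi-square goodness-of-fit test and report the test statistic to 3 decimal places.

13.695

Expected counts E_i = n·p_i: 99×0.11 = 10.89, 99×0.20 = 19.8, 99×0.22 = 21.78, 99×0.08 = 7.92, 99×0.14 = 13.86, 99×0.25 = 24.75.
χ² = (2−10.89)²/10.89 + (27−19.8)²/19.8 + (19−21.78)²/21.78 + (6−7.92)²/7.92 + (12−13.86)²/13.86 + (33−24.75)²/24.75
   = 7.2573 + 2.6182 + 0.3548 + 0.4655 + 0.2496 + 2.7500
Sum = 13.695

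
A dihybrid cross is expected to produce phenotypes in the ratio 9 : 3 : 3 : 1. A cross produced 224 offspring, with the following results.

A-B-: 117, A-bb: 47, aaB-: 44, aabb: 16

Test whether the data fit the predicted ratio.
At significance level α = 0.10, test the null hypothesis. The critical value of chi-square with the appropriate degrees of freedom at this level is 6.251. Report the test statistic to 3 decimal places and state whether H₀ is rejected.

Ratio total = 16. Expected counts: 224×9/16 = 126, 224×3/16 = 42, 224×3/16 = 42, 224×1/16 = 14.
A-B-: (117 − 126)²/126 = 81/126 = 0.6429
A-bb: (47 − 42)²/42 = 25/42 = 0.5952
aaB-: (44 − 42)²/42 = 4/42 = 0.0952
aabb: (16 − 14)²/14 = 4/14 = 0.2857
Sum = 1.619
df = 3. Since 1.619 < 6.251, we do not reject H₀.

1.619; do not reject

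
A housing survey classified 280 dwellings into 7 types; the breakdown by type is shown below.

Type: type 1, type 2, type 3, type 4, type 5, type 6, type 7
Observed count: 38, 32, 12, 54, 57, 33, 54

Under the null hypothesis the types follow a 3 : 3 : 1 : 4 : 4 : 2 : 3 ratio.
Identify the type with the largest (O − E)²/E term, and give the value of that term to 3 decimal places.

type 7, 3.429

Ratio total = 20. Expected counts: 280×3/20 = 42, 280×3/20 = 42, 280×1/20 = 14, 280×4/20 = 56, 280×4/20 = 56, 280×2/20 = 28, 280×3/20 = 42.
χ² = (38−42)²/42 + (32−42)²/42 + (12−14)²/14 + (54−56)²/56 + (57−56)²/56 + (33−28)²/28 + (54−42)²/42
   = 0.3810 + 2.3810 + 0.2857 + 0.0714 + 0.0179 + 0.8929 + 3.4286
The largest term is for type 7: 3.429.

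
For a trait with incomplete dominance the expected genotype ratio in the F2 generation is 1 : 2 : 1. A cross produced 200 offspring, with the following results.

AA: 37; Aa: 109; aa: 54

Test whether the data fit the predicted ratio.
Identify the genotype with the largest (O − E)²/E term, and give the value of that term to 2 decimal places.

Ratio total = 4. Expected counts: 200×1/4 = 50, 200×2/4 = 100, 200×1/4 = 50.
AA: (37 − 50)²/50 = 169/50 = 3.380
Aa: (109 − 100)²/100 = 81/100 = 0.810
aa: (54 − 50)²/50 = 16/50 = 0.320
The largest term is for AA: 3.38.

AA, 3.38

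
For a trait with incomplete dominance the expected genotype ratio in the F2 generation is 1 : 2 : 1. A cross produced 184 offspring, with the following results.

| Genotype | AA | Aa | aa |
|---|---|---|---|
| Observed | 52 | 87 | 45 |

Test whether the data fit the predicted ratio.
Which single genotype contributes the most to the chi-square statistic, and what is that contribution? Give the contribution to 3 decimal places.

Ratio total = 4. Expected counts: 184×1/4 = 46, 184×2/4 = 92, 184×1/4 = 46.
cat         O        E   (O−E)²/E
AA         52       46     0.7826
Aa         87       92     0.2717
aa         45       46     0.0217
The largest term is for AA: 0.783.

AA, 0.783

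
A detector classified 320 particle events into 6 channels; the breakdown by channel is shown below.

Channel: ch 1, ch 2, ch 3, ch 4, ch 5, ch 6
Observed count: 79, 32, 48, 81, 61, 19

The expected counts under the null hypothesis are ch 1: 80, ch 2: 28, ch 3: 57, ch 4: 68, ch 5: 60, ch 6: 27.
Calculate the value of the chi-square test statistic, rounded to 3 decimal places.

6.877

cat         O        E   (O−E)²/E
ch 1       79       80     0.0125
ch 2       32       28     0.5714
ch 3       48       57     1.4211
ch 4       81       68     2.4853
ch 5       61       60     0.0167
ch 6       19       27     2.3704
Sum = 6.877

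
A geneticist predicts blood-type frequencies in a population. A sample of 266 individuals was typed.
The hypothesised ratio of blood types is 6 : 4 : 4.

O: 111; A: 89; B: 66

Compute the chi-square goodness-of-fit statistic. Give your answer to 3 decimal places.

3.618

Ratio total = 14. Expected counts: 266×6/14 = 114, 266×4/14 = 76, 266×4/14 = 76.
χ² = (111−114)²/114 + (89−76)²/76 + (66−76)²/76
   = 0.0789 + 2.2237 + 1.3158
Sum = 3.618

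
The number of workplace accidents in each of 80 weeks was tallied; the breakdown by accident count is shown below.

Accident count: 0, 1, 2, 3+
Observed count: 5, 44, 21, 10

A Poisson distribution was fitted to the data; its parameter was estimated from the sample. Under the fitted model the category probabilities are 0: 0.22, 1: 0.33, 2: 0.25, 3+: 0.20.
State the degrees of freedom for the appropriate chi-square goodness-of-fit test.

2

There are k = 4 categories and 1 parameter estimated from the data, so df = 4 − 1 − 1 = 2.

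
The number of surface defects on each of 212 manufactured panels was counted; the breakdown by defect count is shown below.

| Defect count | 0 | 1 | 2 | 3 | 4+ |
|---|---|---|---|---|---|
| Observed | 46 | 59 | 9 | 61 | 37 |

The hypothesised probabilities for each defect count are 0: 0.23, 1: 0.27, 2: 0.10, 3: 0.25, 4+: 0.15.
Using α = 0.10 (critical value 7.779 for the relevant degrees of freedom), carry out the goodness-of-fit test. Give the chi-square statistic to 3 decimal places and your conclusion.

9.289; reject

Expected counts E_i = n·p_i: 212×0.23 = 48.76, 212×0.27 = 57.24, 212×0.10 = 21.2, 212×0.25 = 53, 212×0.15 = 31.8.
cat         O        E   (O−E)²/E
0          46    48.76     0.1562
1          59    57.24     0.0541
2           9     21.2     7.0208
3          61       53     1.2075
4+         37     31.8     0.8503
Sum = 9.289
df = 4. Since 9.289 > 7.779, we reject H₀.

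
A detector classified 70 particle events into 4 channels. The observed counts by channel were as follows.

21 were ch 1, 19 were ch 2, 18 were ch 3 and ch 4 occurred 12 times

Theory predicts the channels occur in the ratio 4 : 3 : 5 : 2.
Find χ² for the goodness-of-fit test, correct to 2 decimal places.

3.48

Ratio total = 14. Expected counts: 70×4/14 = 20, 70×3/14 = 15, 70×5/14 = 25, 70×2/14 = 10.
ch 1: (21 − 20)²/20 = 1/20 = 0.050
ch 2: (19 − 15)²/15 = 16/15 = 1.067
ch 3: (18 − 25)²/25 = 49/25 = 1.960
ch 4: (12 − 10)²/10 = 4/10 = 0.400
Sum = 3.48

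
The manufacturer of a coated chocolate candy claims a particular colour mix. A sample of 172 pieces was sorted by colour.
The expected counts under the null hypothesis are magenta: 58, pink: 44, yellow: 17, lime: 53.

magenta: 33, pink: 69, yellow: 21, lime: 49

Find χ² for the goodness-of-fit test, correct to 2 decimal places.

magenta: (33 − 58)²/58 = 625/58 = 10.776
pink: (69 − 44)²/44 = 625/44 = 14.205
yellow: (21 − 17)²/17 = 16/17 = 0.941
lime: (49 − 53)²/53 = 16/53 = 0.302
Sum = 26.22

26.22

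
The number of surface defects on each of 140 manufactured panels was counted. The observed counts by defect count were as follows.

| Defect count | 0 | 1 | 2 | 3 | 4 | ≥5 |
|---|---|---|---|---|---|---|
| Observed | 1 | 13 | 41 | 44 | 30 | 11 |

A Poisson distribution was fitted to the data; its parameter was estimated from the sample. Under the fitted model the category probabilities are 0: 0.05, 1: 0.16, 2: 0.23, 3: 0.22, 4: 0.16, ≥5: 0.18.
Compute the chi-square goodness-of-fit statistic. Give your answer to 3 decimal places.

27.730

Expected counts E_i = n·p_i: 140×0.05 = 7, 140×0.16 = 22.4, 140×0.23 = 32.2, 140×0.22 = 30.8, 140×0.16 = 22.4, 140×0.18 = 25.2.
χ² = (1−7)²/7 + (13−22.4)²/22.4 + (41−32.2)²/32.2 + (44−30.8)²/30.8 + (30−22.4)²/22.4 + (11−25.2)²/25.2
   = 5.1429 + 3.9446 + 2.4050 + 5.6571 + 2.5786 + 8.0016
Sum = 27.730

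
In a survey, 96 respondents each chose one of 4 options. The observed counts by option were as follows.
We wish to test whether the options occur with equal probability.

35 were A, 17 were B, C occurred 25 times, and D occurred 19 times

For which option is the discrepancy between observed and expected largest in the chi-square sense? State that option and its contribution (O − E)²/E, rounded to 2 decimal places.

Expected count for each of the 4 categories: 96/4 = 24.
A: (35 − 24)²/24 = 121/24 = 5.042
B: (17 − 24)²/24 = 49/24 = 2.042
C: (25 − 24)²/24 = 1/24 = 0.042
D: (19 − 24)²/24 = 25/24 = 1.042
The largest term is for A: 5.04.

A, 5.04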